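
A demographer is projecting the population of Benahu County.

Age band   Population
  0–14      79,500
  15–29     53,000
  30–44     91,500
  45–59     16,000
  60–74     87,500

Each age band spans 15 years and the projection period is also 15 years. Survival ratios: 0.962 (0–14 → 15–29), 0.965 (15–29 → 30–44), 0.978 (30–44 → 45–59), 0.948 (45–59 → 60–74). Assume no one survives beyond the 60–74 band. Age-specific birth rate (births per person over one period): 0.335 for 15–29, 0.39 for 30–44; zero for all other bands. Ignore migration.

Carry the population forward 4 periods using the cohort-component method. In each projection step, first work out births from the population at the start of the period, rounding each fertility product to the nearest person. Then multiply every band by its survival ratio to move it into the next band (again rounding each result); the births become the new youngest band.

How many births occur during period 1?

[period 1]
Births: 53000 × 0.335 = 17755, 91500 × 0.39 = 35685 — total 53440
15–29: 79500 × 0.962 = 76479
30–44: 53000 × 0.965 = 51145
45–59: 91500 × 0.978 = 89487
60–74: 16000 × 0.948 = 15168
End of period: [53440, 76479, 51145, 89487, 15168]

53440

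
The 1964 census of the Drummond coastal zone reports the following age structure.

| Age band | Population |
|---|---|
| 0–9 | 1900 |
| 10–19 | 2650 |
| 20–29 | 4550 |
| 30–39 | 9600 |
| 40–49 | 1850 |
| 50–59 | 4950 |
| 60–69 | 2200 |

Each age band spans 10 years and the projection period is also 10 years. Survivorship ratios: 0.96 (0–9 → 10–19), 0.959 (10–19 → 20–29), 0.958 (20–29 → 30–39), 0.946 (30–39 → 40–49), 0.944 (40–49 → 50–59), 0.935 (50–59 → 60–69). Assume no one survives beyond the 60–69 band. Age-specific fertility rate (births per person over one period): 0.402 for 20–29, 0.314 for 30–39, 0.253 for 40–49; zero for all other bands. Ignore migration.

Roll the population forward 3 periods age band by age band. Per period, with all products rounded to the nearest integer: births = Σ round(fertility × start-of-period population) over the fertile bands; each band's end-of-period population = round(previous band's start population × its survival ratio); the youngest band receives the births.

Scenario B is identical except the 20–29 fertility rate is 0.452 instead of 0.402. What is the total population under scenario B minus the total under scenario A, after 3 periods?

420

Let group 1 be 0–9 through group 7 = 60–69.
After projecting period 1:
Births: 4550 × 0.402 = 1829  |  9600 × 0.314 = 3014  |  1850 × 0.253 = 468 → 5311
Group 2: 1900 × 0.96 = 1824
Group 3: 2650 × 0.959 = 2541
Group 4: 4550 × 0.958 = 4359
Group 5: 9600 × 0.946 = 9082
Group 6: 1850 × 0.944 = 1746
Group 7: 4950 × 0.935 = 4628
Population now: 0–9=5311, 10–19=1824, 20–29=2541, 30–39=4359, 40–49=9082, 50–59=1746, 60–69=4628
After projecting period 2:
Births: 2541 × 0.402 = 1021  |  4359 × 0.314 = 1369  |  9082 × 0.253 = 2298 → 4688
Group 2: 5311 × 0.96 = 5099
Group 3: 1824 × 0.959 = 1749
Group 4: 2541 × 0.958 = 2434
Group 5: 4359 × 0.946 = 4124
Group 6: 9082 × 0.944 = 8573
Group 7: 1746 × 0.935 = 1633
Population now: 0–9=4688, 10–19=5099, 20–29=1749, 30–39=2434, 40–49=4124, 50–59=8573, 60–69=1633
After projecting period 3:
Births: 1749 × 0.402 = 703  |  2434 × 0.314 = 764  |  4124 × 0.253 = 1043 → 2510
Group 2: 4688 × 0.96 = 4500
Group 3: 5099 × 0.959 = 4890
Group 4: 1749 × 0.958 = 1676
Group 5: 2434 × 0.946 = 2303
Group 6: 4124 × 0.944 = 3893
Group 7: 8573 × 0.935 = 8016
Population now: 0–9=2510, 10–19=4500, 20–29=4890, 30–39=1676, 40–49=2303, 50–59=3893, 60–69=8016
Scenario A total after 3 periods: 27788
Scenario B projection —
After projecting period 1:
Births: 4550 × 0.452 = 2057  |  9600 × 0.314 = 3014  |  1850 × 0.253 = 468 → 5539
Group 2: 1900 × 0.96 = 1824
Group 3: 2650 × 0.959 = 2541
Group 4: 4550 × 0.958 = 4359
Group 5: 9600 × 0.946 = 9082
Group 6: 1850 × 0.944 = 1746
Group 7: 4950 × 0.935 = 4628
Population now: 0–9=5539, 10–19=1824, 20–29=2541, 30–39=4359, 40–49=9082, 50–59=1746, 60–69=4628
After projecting period 2:
Births: 2541 × 0.452 = 1149  |  4359 × 0.314 = 1369  |  9082 × 0.253 = 2298 → 4816
Group 2: 5539 × 0.96 = 5317
Group 3: 1824 × 0.959 = 1749
Group 4: 2541 × 0.958 = 2434
Group 5: 4359 × 0.946 = 4124
Group 6: 9082 × 0.944 = 8573
Group 7: 1746 × 0.935 = 1633
Population now: 0–9=4816, 10–19=5317, 20–29=1749, 30–39=2434, 40–49=4124, 50–59=8573, 60–69=1633
After projecting period 3:
Births: 1749 × 0.452 = 791  |  2434 × 0.314 = 764  |  4124 × 0.253 = 1043 → 2598
Group 2: 4816 × 0.96 = 4623
Group 3: 5317 × 0.959 = 5099
Group 4: 1749 × 0.958 = 1676
Group 5: 2434 × 0.946 = 2303
Group 6: 4124 × 0.944 = 3893
Group 7: 8573 × 0.935 = 8016
Population now: 0–9=2598, 10–19=4623, 20–29=5099, 30–39=1676, 40–49=2303, 50–59=3893, 60–69=8016
Scenario B total after 3 periods: 28208
Difference B − A = 28208 − 27788 = 420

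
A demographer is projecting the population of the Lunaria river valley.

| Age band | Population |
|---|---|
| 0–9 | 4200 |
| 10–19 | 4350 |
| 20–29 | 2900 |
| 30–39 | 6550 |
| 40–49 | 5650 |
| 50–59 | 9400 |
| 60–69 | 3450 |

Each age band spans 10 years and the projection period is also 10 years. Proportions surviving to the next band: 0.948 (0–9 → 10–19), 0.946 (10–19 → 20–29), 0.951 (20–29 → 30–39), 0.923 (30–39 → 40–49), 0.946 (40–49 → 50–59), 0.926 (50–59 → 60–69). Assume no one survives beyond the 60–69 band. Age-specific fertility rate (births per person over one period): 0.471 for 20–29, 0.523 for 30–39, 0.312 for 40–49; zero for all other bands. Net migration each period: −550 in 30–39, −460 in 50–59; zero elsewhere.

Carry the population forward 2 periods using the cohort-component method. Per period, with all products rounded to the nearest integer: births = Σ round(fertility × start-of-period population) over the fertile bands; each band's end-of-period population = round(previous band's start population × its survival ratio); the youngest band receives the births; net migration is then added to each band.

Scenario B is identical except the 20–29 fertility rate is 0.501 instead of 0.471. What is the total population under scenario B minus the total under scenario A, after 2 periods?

207

Period 1:
Births: 2900 × 0.471 = 1366  |  6550 × 0.523 = 3426  |  5650 × 0.312 = 1763 ⇒ total 6555
10–19: 4200 × 0.948 = 3982
20–29: 4350 × 0.946 = 4115
30–39: 2900 × 0.951 = 2758
40–49: 6550 × 0.923 = 6046
50–59: 5650 × 0.946 = 5345
60–69: 9400 × 0.926 = 8704
Net migration: 30–39 − 550 → 2208; 50–59 − 460 → 4885
End of period: [6555, 3982, 4115, 2208, 6046, 4885, 8704]
Period 2:
Births: 4115 × 0.471 = 1938  |  2208 × 0.523 = 1155  |  6046 × 0.312 = 1886 ⇒ total 4979
10–19: 6555 × 0.948 = 6214
20–29: 3982 × 0.946 = 3767
30–39: 4115 × 0.951 = 3913
40–49: 2208 × 0.923 = 2038
50–59: 6046 × 0.946 = 5720
60–69: 4885 × 0.926 = 4524
Net migration: 30–39 − 550 → 3363; 50–59 − 460 → 5260
End of period: [4979, 6214, 3767, 3363, 2038, 5260, 4524]
Scenario A total after 2 periods: 30145
Scenario B projection —
Period 1:
Births: 2900 × 0.501 = 1453  |  6550 × 0.523 = 3426  |  5650 × 0.312 = 1763 ⇒ total 6642
10–19: 4200 × 0.948 = 3982
20–29: 4350 × 0.946 = 4115
30–39: 2900 × 0.951 = 2758
40–49: 6550 × 0.923 = 6046
50–59: 5650 × 0.946 = 5345
60–69: 9400 × 0.926 = 8704
Net migration: 30–39 − 550 → 2208; 50–59 − 460 → 4885
End of period: [6642, 3982, 4115, 2208, 6046, 4885, 8704]
Period 2:
Births: 4115 × 0.501 = 2062  |  2208 × 0.523 = 1155  |  6046 × 0.312 = 1886 ⇒ total 5103
10–19: 6642 × 0.948 = 6297
20–29: 3982 × 0.946 = 3767
30–39: 4115 × 0.951 = 3913
40–49: 2208 × 0.923 = 2038
50–59: 6046 × 0.946 = 5720
60–69: 4885 × 0.926 = 4524
Net migration: 30–39 − 550 → 3363; 50–59 − 460 → 5260
End of period: [5103, 6297, 3767, 3363, 2038, 5260, 4524]
Scenario B total after 2 periods: 30352
Difference B − A = 30352 − 30145 = 207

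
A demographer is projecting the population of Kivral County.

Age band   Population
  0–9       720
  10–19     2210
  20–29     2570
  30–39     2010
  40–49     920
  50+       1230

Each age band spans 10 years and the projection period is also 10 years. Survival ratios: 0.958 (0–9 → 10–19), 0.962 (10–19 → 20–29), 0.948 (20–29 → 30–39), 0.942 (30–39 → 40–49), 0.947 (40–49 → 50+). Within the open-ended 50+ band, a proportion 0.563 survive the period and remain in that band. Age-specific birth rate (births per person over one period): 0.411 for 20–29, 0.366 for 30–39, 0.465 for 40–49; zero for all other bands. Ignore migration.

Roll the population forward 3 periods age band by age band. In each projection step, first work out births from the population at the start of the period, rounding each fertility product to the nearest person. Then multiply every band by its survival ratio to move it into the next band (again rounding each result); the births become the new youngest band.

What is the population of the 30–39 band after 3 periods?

Let group 1 be 0–9 through group 6 = 50+.
[period 1]
Births: 2570 * 0.411 = 1056, 2010 * 0.366 = 736, 920 * 0.465 = 428 → 2220
Group 2: 720 * 0.958 = 690
Group 3: 2210 * 0.962 = 2126
Group 4: 2570 * 0.948 = 2436
Group 5: 2010 * 0.942 = 1893
Group 6: 920 * 0.947 + 1230 * 0.563 = 871 + 692 = 1563
→ [2220, 690, 2126, 2436, 1893, 1563]
[period 2]
Births: 2126 * 0.411 = 874, 2436 * 0.366 = 892, 1893 * 0.465 = 880 → 2646
Group 2: 2220 * 0.958 = 2127
Group 3: 690 * 0.962 = 664
Group 4: 2126 * 0.948 = 2015
Group 5: 2436 * 0.942 = 2295
Group 6: 1893 * 0.947 + 1563 * 0.563 = 1793 + 880 = 2673
→ [2646, 2127, 664, 2015, 2295, 2673]
[period 3]
Births: 664 * 0.411 = 273, 2015 * 0.366 = 737, 2295 * 0.465 = 1067 → 2077
Group 2: 2646 * 0.958 = 2535
Group 3: 2127 * 0.962 = 2046
Group 4: 664 * 0.948 = 629
Group 5: 2015 * 0.942 = 1898
Group 6: 2295 * 0.947 + 2673 * 0.563 = 2173 + 1505 = 3678
→ [2077, 2535, 2046, 629, 1898, 3678]

629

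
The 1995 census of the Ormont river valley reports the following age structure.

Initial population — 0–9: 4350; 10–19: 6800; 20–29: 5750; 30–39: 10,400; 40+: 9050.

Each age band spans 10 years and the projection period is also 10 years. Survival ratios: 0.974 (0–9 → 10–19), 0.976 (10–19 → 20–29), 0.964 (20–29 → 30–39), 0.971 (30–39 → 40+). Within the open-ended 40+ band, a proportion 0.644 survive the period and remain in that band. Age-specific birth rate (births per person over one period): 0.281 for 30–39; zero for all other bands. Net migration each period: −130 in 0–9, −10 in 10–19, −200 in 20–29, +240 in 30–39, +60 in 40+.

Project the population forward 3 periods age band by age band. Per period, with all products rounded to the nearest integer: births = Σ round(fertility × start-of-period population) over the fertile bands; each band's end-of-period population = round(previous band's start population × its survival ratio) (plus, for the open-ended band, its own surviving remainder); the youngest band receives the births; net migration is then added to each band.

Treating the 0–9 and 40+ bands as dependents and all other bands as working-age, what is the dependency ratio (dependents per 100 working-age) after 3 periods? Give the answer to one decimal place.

231.0

Call the groups 1 to 5, youngest first.
After projecting period 1:
Births: 10400 × 0.281 = 2922
Group 2: 4350 × 0.974 = 4237
Group 3: 6800 × 0.976 = 6637
Group 4: 5750 × 0.964 = 5543
Group 5: 10400 × 0.971 + 9050 × 0.644 = 10098 + 5828 = 15926
Net migration: Group 1 − 130 → 2792; Group 2 − 10 → 4227; Group 3 − 200 → 6437; Group 4 + 240 → 5783; Group 5 + 60 → 15986
Giving 2792 / 4227 / 6437 / 5783 / 15986.
After projecting period 2:
Births: 5783 × 0.281 = 1625
Group 2: 2792 × 0.974 = 2719
Group 3: 4227 × 0.976 = 4126
Group 4: 6437 × 0.964 = 6205
Group 5: 5783 × 0.971 + 15986 × 0.644 = 5615 + 10295 = 15910
Net migration: Group 1 − 130 → 1495; Group 2 − 10 → 2709; Group 3 − 200 → 3926; Group 4 + 240 → 6445; Group 5 + 60 → 15970
Giving 1495 / 2709 / 3926 / 6445 / 15970.
After projecting period 3:
Births: 6445 × 0.281 = 1811
Group 2: 1495 × 0.974 = 1456
Group 3: 2709 × 0.976 = 2644
Group 4: 3926 × 0.964 = 3785
Group 5: 6445 × 0.971 + 15970 × 0.644 = 6258 + 10285 = 16543
Net migration: Group 1 − 130 → 1681; Group 2 − 10 → 1446; Group 3 − 200 → 2444; Group 4 + 240 → 4025; Group 5 + 60 → 16603
Giving 1681 / 1446 / 2444 / 4025 / 16603.
Dependents (band 0–9 + band 40+) = 1681 + 16603 = 18284; working-age = 7915; ratio = 18284/7915 × 100 = 231.0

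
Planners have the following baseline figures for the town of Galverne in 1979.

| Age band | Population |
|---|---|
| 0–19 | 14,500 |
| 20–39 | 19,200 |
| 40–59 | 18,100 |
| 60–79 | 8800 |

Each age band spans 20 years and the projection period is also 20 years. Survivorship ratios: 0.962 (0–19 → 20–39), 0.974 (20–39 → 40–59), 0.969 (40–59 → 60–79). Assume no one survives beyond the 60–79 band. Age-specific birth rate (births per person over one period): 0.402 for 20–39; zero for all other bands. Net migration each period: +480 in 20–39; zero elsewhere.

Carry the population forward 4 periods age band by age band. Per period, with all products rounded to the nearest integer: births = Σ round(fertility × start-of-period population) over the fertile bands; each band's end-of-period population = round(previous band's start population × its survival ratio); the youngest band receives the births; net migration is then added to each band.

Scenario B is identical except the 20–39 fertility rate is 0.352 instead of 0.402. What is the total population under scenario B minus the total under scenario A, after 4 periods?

-2788

— Period 1 —
Births: 19200 * 0.402 = 7718
20–39: 14500 * 0.962 = 13949
40–59: 19200 * 0.974 = 18701
60–79: 18100 * 0.969 = 17539
Net migration: 20–39 + 480 → 14429
Population now: 0–19=7718, 20–39=14429, 40–59=18701, 60–79=17539
— Period 2 —
Births: 14429 * 0.402 = 5800
20–39: 7718 * 0.962 = 7425
40–59: 14429 * 0.974 = 14054
60–79: 18701 * 0.969 = 18121
Net migration: 20–39 + 480 → 7905
Population now: 0–19=5800, 20–39=7905, 40–59=14054, 60–79=18121
— Period 3 —
Births: 7905 * 0.402 = 3178
20–39: 5800 * 0.962 = 5580
40–59: 7905 * 0.974 = 7699
60–79: 14054 * 0.969 = 13618
Net migration: 20–39 + 480 → 6060
Population now: 0–19=3178, 20–39=6060, 40–59=7699, 60–79=13618
— Period 4 —
Births: 6060 * 0.402 = 2436
20–39: 3178 * 0.962 = 3057
40–59: 6060 * 0.974 = 5902
60–79: 7699 * 0.969 = 7460
Net migration: 20–39 + 480 → 3537
Population now: 0–19=2436, 20–39=3537, 40–59=5902, 60–79=7460
Scenario A total after 4 periods: 19335
Scenario B projection —
— Period 1 —
Births: 19200 * 0.352 = 6758
20–39: 14500 * 0.962 = 13949
40–59: 19200 * 0.974 = 18701
60–79: 18100 * 0.969 = 17539
Net migration: 20–39 + 480 → 14429
Population now: 0–19=6758, 20–39=14429, 40–59=18701, 60–79=17539
— Period 2 —
Births: 14429 * 0.352 = 5079
20–39: 6758 * 0.962 = 6501
40–59: 14429 * 0.974 = 14054
60–79: 18701 * 0.969 = 18121
Net migration: 20–39 + 480 → 6981
Population now: 0–19=5079, 20–39=6981, 40–59=14054, 60–79=18121
— Period 3 —
Births: 6981 * 0.352 = 2457
20–39: 5079 * 0.962 = 4886
40–59: 6981 * 0.974 = 6799
60–79: 14054 * 0.969 = 13618
Net migration: 20–39 + 480 → 5366
Population now: 0–19=2457, 20–39=5366, 40–59=6799, 60–79=13618
— Period 4 —
Births: 5366 * 0.352 = 1889
20–39: 2457 * 0.962 = 2364
40–59: 5366 * 0.974 = 5226
60–79: 6799 * 0.969 = 6588
Net migration: 20–39 + 480 → 2844
Population now: 0–19=1889, 20–39=2844, 40–59=5226, 60–79=6588
Scenario B total after 4 periods: 16547
Difference B − A = 16547 − 19335 = -2788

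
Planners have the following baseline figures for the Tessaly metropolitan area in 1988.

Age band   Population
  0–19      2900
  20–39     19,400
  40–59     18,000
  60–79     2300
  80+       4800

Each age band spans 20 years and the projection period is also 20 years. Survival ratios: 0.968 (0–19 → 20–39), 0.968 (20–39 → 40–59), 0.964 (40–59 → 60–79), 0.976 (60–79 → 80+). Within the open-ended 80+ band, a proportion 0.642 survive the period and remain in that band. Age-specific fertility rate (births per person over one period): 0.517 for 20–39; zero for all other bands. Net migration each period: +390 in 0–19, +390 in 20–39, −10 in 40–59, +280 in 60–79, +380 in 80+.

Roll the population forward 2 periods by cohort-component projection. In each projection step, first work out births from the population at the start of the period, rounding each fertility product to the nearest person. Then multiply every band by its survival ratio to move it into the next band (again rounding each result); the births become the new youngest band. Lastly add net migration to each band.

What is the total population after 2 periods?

Let group 1 be 0–19 through group 5 = 80+.
— Period 1 —
Births: 19400 × 0.517 = 10030
Group 2: 2900 × 0.968 = 2807
Group 3: 19400 × 0.968 = 18779
Group 4: 18000 × 0.964 = 17352
Group 5: 2300 × 0.976 + 4800 × 0.642 = 2245 + 3082 = 5327
Net migration: Group 1 + 390 → 10420; Group 2 + 390 → 3197; Group 3 − 10 → 18769; Group 4 + 280 → 17632; Group 5 + 380 → 5707
Giving 10420 / 3197 / 18769 / 17632 / 5707.
— Period 2 —
Births: 3197 × 0.517 = 1653
Group 2: 10420 × 0.968 = 10087
Group 3: 3197 × 0.968 = 3095
Group 4: 18769 × 0.964 = 18093
Group 5: 17632 × 0.976 + 5707 × 0.642 = 17209 + 3664 = 20873
Net migration: Group 1 + 390 → 2043; Group 2 + 390 → 10477; Group 3 − 10 → 3085; Group 4 + 280 → 18373; Group 5 + 380 → 21253
Giving 2043 / 10477 / 3085 / 18373 / 21253.
Total after period 2: 2043 + 10477 + 3085 + 18373 + 21253 = 55231

55231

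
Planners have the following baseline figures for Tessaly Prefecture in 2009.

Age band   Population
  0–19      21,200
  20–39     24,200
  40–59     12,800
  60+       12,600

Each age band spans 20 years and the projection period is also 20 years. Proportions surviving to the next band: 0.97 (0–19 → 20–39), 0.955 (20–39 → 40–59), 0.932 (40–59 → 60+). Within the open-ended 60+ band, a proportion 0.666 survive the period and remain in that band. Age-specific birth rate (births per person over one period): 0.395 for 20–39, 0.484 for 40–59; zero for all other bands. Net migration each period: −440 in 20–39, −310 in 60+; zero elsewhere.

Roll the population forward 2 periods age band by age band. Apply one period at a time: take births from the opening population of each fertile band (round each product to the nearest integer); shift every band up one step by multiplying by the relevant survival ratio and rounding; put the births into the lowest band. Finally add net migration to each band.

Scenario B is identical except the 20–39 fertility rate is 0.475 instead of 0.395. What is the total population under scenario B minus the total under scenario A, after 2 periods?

(Bands numbered youngest = 1 to oldest = 4.)
— Period 1 —
Births: 24200 × 0.395 = 9559  |  12800 × 0.484 = 6195 ⇒ total 15754
Band 2: 21200 × 0.97 = 20564
Band 3: 24200 × 0.955 = 23111
Band 4: 12800 × 0.932 + 12600 × 0.666 = 11930 + 8392 = 20322
Net migration: Band 2 − 440 → 20124; Band 4 − 310 → 20012
Population now: 0–19=15754, 20–39=20124, 40–59=23111, 60+=20012
— Period 2 —
Births: 20124 × 0.395 = 7949  |  23111 × 0.484 = 11186 ⇒ total 19135
Band 2: 15754 × 0.97 = 15281
Band 3: 20124 × 0.955 = 19218
Band 4: 23111 × 0.932 + 20012 × 0.666 = 21539 + 13328 = 34867
Net migration: Band 2 − 440 → 14841; Band 4 − 310 → 34557
Population now: 0–19=19135, 20–39=14841, 40–59=19218, 60+=34557
Scenario A total after 2 periods: 87751
Scenario B projection —
— Period 1 —
Births: 24200 × 0.475 = 11495  |  12800 × 0.484 = 6195 ⇒ total 17690
Band 2: 21200 × 0.97 = 20564
Band 3: 24200 × 0.955 = 23111
Band 4: 12800 × 0.932 + 12600 × 0.666 = 11930 + 8392 = 20322
Net migration: Band 2 − 440 → 20124; Band 4 − 310 → 20012
Population now: 0–19=17690, 20–39=20124, 40–59=23111, 60+=20012
— Period 2 —
Births: 20124 × 0.475 = 9559  |  23111 × 0.484 = 11186 ⇒ total 20745
Band 2: 17690 × 0.97 = 17159
Band 3: 20124 × 0.955 = 19218
Band 4: 23111 × 0.932 + 20012 × 0.666 = 21539 + 13328 = 34867
Net migration: Band 2 − 440 → 16719; Band 4 − 310 → 34557
Population now: 0–19=20745, 20–39=16719, 40–59=19218, 60+=34557
Scenario B total after 2 periods: 91239
Difference B − A = 91239 − 87751 = 3488

3488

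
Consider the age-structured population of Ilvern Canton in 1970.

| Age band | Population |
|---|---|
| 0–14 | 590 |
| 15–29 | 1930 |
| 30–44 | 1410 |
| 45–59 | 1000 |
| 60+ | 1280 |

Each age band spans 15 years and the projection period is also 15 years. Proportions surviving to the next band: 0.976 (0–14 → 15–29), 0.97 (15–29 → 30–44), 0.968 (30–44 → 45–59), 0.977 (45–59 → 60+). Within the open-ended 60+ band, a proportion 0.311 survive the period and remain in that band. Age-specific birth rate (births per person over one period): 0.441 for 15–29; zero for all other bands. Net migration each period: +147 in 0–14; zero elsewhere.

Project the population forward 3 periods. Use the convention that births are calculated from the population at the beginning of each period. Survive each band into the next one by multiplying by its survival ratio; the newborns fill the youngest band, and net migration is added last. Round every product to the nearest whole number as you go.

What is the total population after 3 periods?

4772

[period 1]
Births: 1930 × 0.441 = 851
15–29: 590 × 0.976 = 576
30–44: 1930 × 0.97 = 1872
45–59: 1410 × 0.968 = 1365
60+: 1000 × 0.977 + 1280 × 0.311 = 977 + 398 = 1375
Net migration: 0–14 + 147 → 998
Giving 998 / 576 / 1872 / 1365 / 1375.
[period 2]
Births: 576 × 0.441 = 254
15–29: 998 × 0.976 = 974
30–44: 576 × 0.97 = 559
45–59: 1872 × 0.968 = 1812
60+: 1365 × 0.977 + 1375 × 0.311 = 1334 + 428 = 1762
Net migration: 0–14 + 147 → 401
Giving 401 / 974 / 559 / 1812 / 1762.
[period 3]
Births: 974 × 0.441 = 430
15–29: 401 × 0.976 = 391
30–44: 974 × 0.97 = 945
45–59: 559 × 0.968 = 541
60+: 1812 × 0.977 + 1762 × 0.311 = 1770 + 548 = 2318
Net migration: 0–14 + 147 → 577
Giving 577 / 391 / 945 / 541 / 2318.
Total after period 3: 577 + 391 + 945 + 541 + 2318 = 4772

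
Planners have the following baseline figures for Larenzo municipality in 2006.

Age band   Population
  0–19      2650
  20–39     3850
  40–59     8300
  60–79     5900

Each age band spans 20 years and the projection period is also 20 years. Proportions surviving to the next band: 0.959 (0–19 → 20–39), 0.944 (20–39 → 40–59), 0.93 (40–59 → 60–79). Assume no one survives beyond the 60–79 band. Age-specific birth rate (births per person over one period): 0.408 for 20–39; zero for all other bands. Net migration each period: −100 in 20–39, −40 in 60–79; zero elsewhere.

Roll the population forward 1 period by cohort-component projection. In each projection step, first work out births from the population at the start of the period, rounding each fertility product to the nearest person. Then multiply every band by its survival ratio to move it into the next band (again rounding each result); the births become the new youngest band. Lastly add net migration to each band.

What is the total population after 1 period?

(Bands numbered youngest = 1 to oldest = 4.)
[period 1]
Births: 3850 × 0.408 = 1571
Band 2: 2650 × 0.959 = 2541
Band 3: 3850 × 0.944 = 3634
Band 4: 8300 × 0.93 = 7719
Net migration: Band 2 − 100 → 2441; Band 4 − 40 → 7679
Population now: 0–19=1571, 20–39=2441, 40–59=3634, 60–79=7679
Total after period 1: 1571 + 2441 + 3634 + 7679 = 15325

15325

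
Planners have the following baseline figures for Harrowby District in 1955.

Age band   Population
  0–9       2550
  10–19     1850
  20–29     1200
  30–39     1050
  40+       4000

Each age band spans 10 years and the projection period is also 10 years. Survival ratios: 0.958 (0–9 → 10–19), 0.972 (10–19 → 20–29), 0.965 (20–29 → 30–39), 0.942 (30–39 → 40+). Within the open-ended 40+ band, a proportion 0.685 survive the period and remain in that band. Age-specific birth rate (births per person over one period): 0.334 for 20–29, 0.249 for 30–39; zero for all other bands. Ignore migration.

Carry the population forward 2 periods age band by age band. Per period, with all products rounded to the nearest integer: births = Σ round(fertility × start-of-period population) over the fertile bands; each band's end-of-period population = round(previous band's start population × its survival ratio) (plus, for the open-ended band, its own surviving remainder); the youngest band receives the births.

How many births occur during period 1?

662

Let group 1 be 0–9 through group 5 = 40+.
[period 1]
Births: 1200 * 0.334 = 401, 1050 * 0.249 = 261 — total 662
Group 2: 2550 * 0.958 = 2443
Group 3: 1850 * 0.972 = 1798
Group 4: 1200 * 0.965 = 1158
Group 5: 1050 * 0.942 + 4000 * 0.685 = 989 + 2740 = 3729
End of period: [662, 2443, 1798, 1158, 3729]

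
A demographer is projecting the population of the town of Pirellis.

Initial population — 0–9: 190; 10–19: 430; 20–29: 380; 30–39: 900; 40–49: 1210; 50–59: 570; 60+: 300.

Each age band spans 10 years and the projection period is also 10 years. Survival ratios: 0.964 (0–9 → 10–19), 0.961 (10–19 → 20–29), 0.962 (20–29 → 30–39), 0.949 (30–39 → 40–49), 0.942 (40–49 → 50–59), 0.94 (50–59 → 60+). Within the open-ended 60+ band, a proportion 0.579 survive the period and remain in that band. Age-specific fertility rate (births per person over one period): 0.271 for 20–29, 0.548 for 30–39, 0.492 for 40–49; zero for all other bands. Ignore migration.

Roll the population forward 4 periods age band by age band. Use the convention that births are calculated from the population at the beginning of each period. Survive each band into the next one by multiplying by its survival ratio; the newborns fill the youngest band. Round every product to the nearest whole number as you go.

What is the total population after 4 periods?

4495

Call the bands 1 to 7, youngest first.
— Period 1 —
Births: 380 × 0.271 = 103  |  900 × 0.548 = 493  |  1210 × 0.492 = 595 — total 1191
Band 2: 190 × 0.964 = 183
Band 3: 430 × 0.961 = 413
Band 4: 380 × 0.962 = 366
Band 5: 900 × 0.949 = 854
Band 6: 1210 × 0.942 = 1140
Band 7: 570 × 0.94 + 300 × 0.579 = 536 + 174 = 710
Population now: 0–9=1191, 10–19=183, 20–29=413, 30–39=366, 40–49=854, 50–59=1140, 60+=710
— Period 2 —
Births: 413 × 0.271 = 112  |  366 × 0.548 = 201  |  854 × 0.492 = 420 — total 733
Band 2: 1191 × 0.964 = 1148
Band 3: 183 × 0.961 = 176
Band 4: 413 × 0.962 = 397
Band 5: 366 × 0.949 = 347
Band 6: 854 × 0.942 = 804
Band 7: 1140 × 0.94 + 710 × 0.579 = 1072 + 411 = 1483
Population now: 0–9=733, 10–19=1148, 20–29=176, 30–39=397, 40–49=347, 50–59=804, 60+=1483
— Period 3 —
Births: 176 × 0.271 = 48  |  397 × 0.548 = 218  |  347 × 0.492 = 171 — total 437
Band 2: 733 × 0.964 = 707
Band 3: 1148 × 0.961 = 1103
Band 4: 176 × 0.962 = 169
Band 5: 397 × 0.949 = 377
Band 6: 347 × 0.942 = 327
Band 7: 804 × 0.94 + 1483 × 0.579 = 756 + 859 = 1615
Population now: 0–9=437, 10–19=707, 20–29=1103, 30–39=169, 40–49=377, 50–59=327, 60+=1615
— Period 4 —
Births: 1103 × 0.271 = 299  |  169 × 0.548 = 93  |  377 × 0.492 = 185 — total 577
Band 2: 437 × 0.964 = 421
Band 3: 707 × 0.961 = 679
Band 4: 1103 × 0.962 = 1061
Band 5: 169 × 0.949 = 160
Band 6: 377 × 0.942 = 355
Band 7: 327 × 0.94 + 1615 × 0.579 = 307 + 935 = 1242
Population now: 0–9=577, 10–19=421, 20–29=679, 30–39=1061, 40–49=160, 50–59=355, 60+=1242
Total after period 4: 577 + 421 + 679 + 1061 + 160 + 355 + 1242 = 4495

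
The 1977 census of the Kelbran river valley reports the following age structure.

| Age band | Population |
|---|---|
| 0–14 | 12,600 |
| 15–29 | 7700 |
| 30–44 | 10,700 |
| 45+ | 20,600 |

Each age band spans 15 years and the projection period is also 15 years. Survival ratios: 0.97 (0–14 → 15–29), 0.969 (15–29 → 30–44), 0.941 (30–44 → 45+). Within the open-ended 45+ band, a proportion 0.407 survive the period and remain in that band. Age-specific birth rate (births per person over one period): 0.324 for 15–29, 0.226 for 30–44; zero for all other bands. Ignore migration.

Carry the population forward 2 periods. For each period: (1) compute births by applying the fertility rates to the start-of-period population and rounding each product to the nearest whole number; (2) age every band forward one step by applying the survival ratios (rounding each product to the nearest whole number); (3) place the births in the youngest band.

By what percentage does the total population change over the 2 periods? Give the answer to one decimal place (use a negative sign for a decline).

— Period 1 —
Births: 7700 × 0.324 = 2495, 10700 × 0.226 = 2418 → 4913
15–29: 12600 × 0.97 = 12222
30–44: 7700 × 0.969 = 7461
45+: 10700 × 0.941 + 20600 × 0.407 = 10069 + 8384 = 18453
Giving 4913 / 12222 / 7461 / 18453.
— Period 2 —
Births: 12222 × 0.324 = 3960, 7461 × 0.226 = 1686 → 5646
15–29: 4913 × 0.97 = 4766
30–44: 12222 × 0.969 = 11843
45+: 7461 × 0.941 + 18453 × 0.407 = 7021 + 7510 = 14531
Giving 5646 / 4766 / 11843 / 14531.
Total: 51600 → 36786; change = -14814; percentage change = -28.7%

-28.7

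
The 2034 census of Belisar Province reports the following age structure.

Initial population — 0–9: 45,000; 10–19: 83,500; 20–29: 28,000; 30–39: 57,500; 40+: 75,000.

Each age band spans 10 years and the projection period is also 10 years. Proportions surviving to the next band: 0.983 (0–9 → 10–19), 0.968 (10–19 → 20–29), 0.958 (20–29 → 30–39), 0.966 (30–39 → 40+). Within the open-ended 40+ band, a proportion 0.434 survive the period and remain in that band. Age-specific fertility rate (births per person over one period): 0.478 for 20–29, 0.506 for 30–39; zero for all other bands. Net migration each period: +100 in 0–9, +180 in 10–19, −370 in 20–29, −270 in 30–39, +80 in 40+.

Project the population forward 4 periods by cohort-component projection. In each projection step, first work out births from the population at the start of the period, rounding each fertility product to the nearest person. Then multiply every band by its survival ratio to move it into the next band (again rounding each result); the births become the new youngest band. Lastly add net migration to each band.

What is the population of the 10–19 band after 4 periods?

58510

Period 1.
Births: 28000 × 0.478 = 13384  |  57500 × 0.506 = 29095 — total 42479
10–19: 45000 × 0.983 = 44235
20–29: 83500 × 0.968 = 80828
30–39: 28000 × 0.958 = 26824
40+: 57500 × 0.966 + 75000 × 0.434 = 55545 + 32550 = 88095
Net migration: 0–9 + 100 → 42579; 10–19 + 180 → 44415; 20–29 − 370 → 80458; 30–39 − 270 → 26554; 40+ + 80 → 88175
Giving 42579 / 44415 / 80458 / 26554 / 88175.
Period 2.
Births: 80458 × 0.478 = 38459  |  26554 × 0.506 = 13436 — total 51895
10–19: 42579 × 0.983 = 41855
20–29: 44415 × 0.968 = 42994
30–39: 80458 × 0.958 = 77079
40+: 26554 × 0.966 + 88175 × 0.434 = 25651 + 38268 = 63919
Net migration: 0–9 + 100 → 51995; 10–19 + 180 → 42035; 20–29 − 370 → 42624; 30–39 − 270 → 76809; 40+ + 80 → 63999
Giving 51995 / 42035 / 42624 / 76809 / 63999.
Period 3.
Births: 42624 × 0.478 = 20374  |  76809 × 0.506 = 38865 — total 59239
10–19: 51995 × 0.983 = 51111
20–29: 42035 × 0.968 = 40690
30–39: 42624 × 0.958 = 40834
40+: 76809 × 0.966 + 63999 × 0.434 = 74197 + 27776 = 101973
Net migration: 0–9 + 100 → 59339; 10–19 + 180 → 51291; 20–29 − 370 → 40320; 30–39 − 270 → 40564; 40+ + 80 → 102053
Giving 59339 / 51291 / 40320 / 40564 / 102053.
Period 4.
Births: 40320 × 0.478 = 19273  |  40564 × 0.506 = 20525 — total 39798
10–19: 59339 × 0.983 = 58330
20–29: 51291 × 0.968 = 49650
30–39: 40320 × 0.958 = 38627
40+: 40564 × 0.966 + 102053 × 0.434 = 39185 + 44291 = 83476
Net migration: 0–9 + 100 → 39898; 10–19 + 180 → 58510; 20–29 − 370 → 49280; 30–39 − 270 → 38357; 40+ + 80 → 83556
Giving 39898 / 58510 / 49280 / 38357 / 83556.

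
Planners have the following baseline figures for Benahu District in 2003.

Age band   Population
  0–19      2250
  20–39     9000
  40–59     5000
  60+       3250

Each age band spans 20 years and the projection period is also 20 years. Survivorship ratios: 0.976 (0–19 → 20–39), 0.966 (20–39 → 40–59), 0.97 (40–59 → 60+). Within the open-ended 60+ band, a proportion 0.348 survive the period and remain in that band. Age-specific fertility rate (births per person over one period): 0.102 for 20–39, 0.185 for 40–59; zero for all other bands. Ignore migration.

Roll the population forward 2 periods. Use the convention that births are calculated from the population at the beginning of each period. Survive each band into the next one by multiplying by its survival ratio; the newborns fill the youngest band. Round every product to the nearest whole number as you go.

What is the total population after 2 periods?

16266

[period 1]
Births: 9000 * 0.102 = 918  |  5000 * 0.185 = 925 ⇒ total 1843
20–39: 2250 * 0.976 = 2196
40–59: 9000 * 0.966 = 8694
60+: 5000 * 0.97 + 3250 * 0.348 = 4850 + 1131 = 5981
→ [1843, 2196, 8694, 5981]
[period 2]
Births: 2196 * 0.102 = 224  |  8694 * 0.185 = 1608 ⇒ total 1832
20–39: 1843 * 0.976 = 1799
40–59: 2196 * 0.966 = 2121
60+: 8694 * 0.97 + 5981 * 0.348 = 8433 + 2081 = 10514
→ [1832, 1799, 2121, 10514]
Total after period 2: 1832 + 1799 + 2121 + 10514 = 16266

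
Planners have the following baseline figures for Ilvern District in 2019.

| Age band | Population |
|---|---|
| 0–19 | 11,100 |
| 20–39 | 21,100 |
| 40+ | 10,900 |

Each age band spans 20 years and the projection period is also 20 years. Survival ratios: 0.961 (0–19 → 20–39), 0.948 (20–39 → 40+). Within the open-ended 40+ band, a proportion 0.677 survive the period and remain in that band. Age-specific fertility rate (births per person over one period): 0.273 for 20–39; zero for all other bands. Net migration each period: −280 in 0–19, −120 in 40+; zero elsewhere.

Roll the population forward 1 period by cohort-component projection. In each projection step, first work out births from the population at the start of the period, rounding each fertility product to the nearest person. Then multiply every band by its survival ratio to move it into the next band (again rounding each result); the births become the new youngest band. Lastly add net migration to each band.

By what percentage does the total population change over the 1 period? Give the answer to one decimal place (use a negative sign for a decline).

Period 1:
Births: 21100 * 0.273 = 5760
20–39: 11100 * 0.961 = 10667
40+: 21100 * 0.948 + 10900 * 0.677 = 20003 + 7379 = 27382
Net migration: 0–19 − 280 → 5480; 40+ − 120 → 27262
→ [5480, 10667, 27262]
Total: 43100 → 43409; change = 309; percentage change = 0.7%

0.7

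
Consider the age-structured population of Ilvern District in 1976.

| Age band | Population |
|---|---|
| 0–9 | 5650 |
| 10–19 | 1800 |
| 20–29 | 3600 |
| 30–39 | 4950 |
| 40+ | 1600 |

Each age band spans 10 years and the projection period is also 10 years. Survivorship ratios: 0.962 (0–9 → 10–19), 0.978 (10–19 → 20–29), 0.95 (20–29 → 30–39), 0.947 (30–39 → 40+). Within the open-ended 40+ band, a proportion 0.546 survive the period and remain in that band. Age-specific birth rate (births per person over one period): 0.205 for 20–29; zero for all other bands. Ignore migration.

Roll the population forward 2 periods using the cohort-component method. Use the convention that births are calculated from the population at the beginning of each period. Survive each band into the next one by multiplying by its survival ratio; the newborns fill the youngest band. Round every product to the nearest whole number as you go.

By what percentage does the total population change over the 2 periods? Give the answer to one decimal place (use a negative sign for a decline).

-18.6

[period 1]
Births: 3600 × 0.205 = 738
10–19: 5650 × 0.962 = 5435
20–29: 1800 × 0.978 = 1760
30–39: 3600 × 0.95 = 3420
40+: 4950 × 0.947 + 1600 × 0.546 = 4688 + 874 = 5562
Population now: 0–9=738, 10–19=5435, 20–29=1760, 30–39=3420, 40+=5562
[period 2]
Births: 1760 × 0.205 = 361
10–19: 738 × 0.962 = 710
20–29: 5435 × 0.978 = 5315
30–39: 1760 × 0.95 = 1672
40+: 3420 × 0.947 + 5562 × 0.546 = 3239 + 3037 = 6276
Population now: 0–9=361, 10–19=710, 20–29=5315, 30–39=1672, 40+=6276
Total: 17600 → 14334; change = -3266; percentage change = -18.6%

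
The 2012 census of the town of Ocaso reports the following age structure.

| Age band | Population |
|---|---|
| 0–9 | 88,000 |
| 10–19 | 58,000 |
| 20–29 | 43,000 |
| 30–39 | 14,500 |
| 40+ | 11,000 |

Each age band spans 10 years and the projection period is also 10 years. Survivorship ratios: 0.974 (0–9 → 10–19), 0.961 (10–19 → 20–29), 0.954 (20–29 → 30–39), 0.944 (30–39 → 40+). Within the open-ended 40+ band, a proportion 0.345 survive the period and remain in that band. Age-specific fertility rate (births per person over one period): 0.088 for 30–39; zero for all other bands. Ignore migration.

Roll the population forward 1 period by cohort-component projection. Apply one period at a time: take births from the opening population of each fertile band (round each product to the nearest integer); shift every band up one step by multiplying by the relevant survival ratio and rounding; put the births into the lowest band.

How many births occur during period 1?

Let group 1 be 0–9 through group 5 = 40+.
Period 1:
Births: 14500 * 0.088 = 1276
Group 2: 88000 * 0.974 = 85712
Group 3: 58000 * 0.961 = 55738
Group 4: 43000 * 0.954 = 41022
Group 5: 14500 * 0.944 + 11000 * 0.345 = 13688 + 3795 = 17483
Population now: 0–9=1276, 10–19=85712, 20–29=55738, 30–39=41022, 40+=17483

1276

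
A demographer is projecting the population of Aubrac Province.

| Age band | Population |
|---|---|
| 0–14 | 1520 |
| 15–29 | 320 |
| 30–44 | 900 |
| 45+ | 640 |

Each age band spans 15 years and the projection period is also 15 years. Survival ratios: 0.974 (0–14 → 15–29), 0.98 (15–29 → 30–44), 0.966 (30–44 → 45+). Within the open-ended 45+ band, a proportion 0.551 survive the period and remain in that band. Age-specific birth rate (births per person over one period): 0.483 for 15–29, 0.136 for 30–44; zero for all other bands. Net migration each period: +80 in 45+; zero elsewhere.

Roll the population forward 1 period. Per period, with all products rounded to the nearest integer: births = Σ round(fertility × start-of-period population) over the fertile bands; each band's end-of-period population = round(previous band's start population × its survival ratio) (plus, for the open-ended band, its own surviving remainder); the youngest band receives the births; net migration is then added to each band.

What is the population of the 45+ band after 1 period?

After projecting period 1:
Births: 320 × 0.483 = 155, 900 × 0.136 = 122 ⇒ total 277
15–29: 1520 × 0.974 = 1480
30–44: 320 × 0.98 = 314
45+: 900 × 0.966 + 640 × 0.551 = 869 + 353 = 1222
Net migration: 45+ + 80 → 1302
Giving 277 / 1480 / 314 / 1302.

1302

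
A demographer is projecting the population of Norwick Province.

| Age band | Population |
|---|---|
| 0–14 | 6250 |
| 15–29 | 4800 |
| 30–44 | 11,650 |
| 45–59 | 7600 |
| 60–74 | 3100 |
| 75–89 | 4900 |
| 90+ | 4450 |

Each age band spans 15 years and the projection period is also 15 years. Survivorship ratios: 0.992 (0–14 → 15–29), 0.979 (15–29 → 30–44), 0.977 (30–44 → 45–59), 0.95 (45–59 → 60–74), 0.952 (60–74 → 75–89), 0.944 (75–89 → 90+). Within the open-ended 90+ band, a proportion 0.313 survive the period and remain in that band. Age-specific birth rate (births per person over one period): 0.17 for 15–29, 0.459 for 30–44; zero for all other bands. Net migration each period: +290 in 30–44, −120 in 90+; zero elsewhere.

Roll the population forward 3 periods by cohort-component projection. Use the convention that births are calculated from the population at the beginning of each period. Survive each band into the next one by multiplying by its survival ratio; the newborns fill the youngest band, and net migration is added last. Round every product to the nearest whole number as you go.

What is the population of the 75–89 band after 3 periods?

(Groups numbered youngest = 1 to oldest = 7.)
Period 1.
Births: 4800 × 0.17 = 816, 11650 × 0.459 = 5347 → 6163
Group 2: 6250 × 0.992 = 6200
Group 3: 4800 × 0.979 = 4699
Group 4: 11650 × 0.977 = 11382
Group 5: 7600 × 0.95 = 7220
Group 6: 3100 × 0.952 = 2951
Group 7: 4900 × 0.944 + 4450 × 0.313 = 4626 + 1393 = 6019
Net migration: Group 3 + 290 → 4989; Group 7 − 120 → 5899
End of period: [6163, 6200, 4989, 11382, 7220, 2951, 5899]
Period 2.
Births: 6200 × 0.17 = 1054, 4989 × 0.459 = 2290 → 3344
Group 2: 6163 × 0.992 = 6114
Group 3: 6200 × 0.979 = 6070
Group 4: 4989 × 0.977 = 4874
Group 5: 11382 × 0.95 = 10813
Group 6: 7220 × 0.952 = 6873
Group 7: 2951 × 0.944 + 5899 × 0.313 = 2786 + 1846 = 4632
Net migration: Group 3 + 290 → 6360; Group 7 − 120 → 4512
End of period: [3344, 6114, 6360, 4874, 10813, 6873, 4512]
Period 3.
Births: 6114 × 0.17 = 1039, 6360 × 0.459 = 2919 → 3958
Group 2: 3344 × 0.992 = 3317
Group 3: 6114 × 0.979 = 5986
Group 4: 6360 × 0.977 = 6214
Group 5: 4874 × 0.95 = 4630
Group 6: 10813 × 0.952 = 10294
Group 7: 6873 × 0.944 + 4512 × 0.313 = 6488 + 1412 = 7900
Net migration: Group 3 + 290 → 6276; Group 7 − 120 → 7780
End of period: [3958, 3317, 6276, 6214, 4630, 10294, 7780]

10294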